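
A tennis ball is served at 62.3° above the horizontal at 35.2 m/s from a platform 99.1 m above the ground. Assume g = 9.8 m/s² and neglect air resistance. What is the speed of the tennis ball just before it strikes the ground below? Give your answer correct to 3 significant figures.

v_x = 35.2 cos 62.3° = 16.36 m/s is unchanged throughout.
For the vertical component, v_y² = v_y0² + 2 g h = (31.17)² + 2×9.8×99.1 = 2914, so |v_y| = 53.98 m/s.
Impact speed = √(v_x² + v_y²) = √(267.6 + 2914) = 56.4 m/s.

56.4 m/s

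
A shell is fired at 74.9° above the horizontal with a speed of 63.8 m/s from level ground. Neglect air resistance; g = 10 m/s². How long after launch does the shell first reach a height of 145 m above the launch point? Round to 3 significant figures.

3.17 s

v_y0 = 63.8 sin 74.9° = 61.60 m/s.
Set y = v_y0 t − ½ g t² = 145: 5.000 t² − 61.60 t + 145 = 0.
t = [61.60 ± √(3795 − 2900)] / 10 = (61.60 ± 29.92) / 10, giving t = 3.17 s or t = 9.15 s.
The shell is on the way up at the first time, so t = 3.17 s.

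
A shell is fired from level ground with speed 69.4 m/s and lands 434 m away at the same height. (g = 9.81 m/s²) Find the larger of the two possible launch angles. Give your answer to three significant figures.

58.9°

Level-ground range: R = v₀² sin(2θ)/g ⇒ sin 2θ = R g / v₀² = 434×9.81/69.4² = 0.8840.
2θ = arcsin(0.8840) = 62.13° or 180° − 62.13° = 117.87°.
So θ = 31.1° or θ = 58.9°.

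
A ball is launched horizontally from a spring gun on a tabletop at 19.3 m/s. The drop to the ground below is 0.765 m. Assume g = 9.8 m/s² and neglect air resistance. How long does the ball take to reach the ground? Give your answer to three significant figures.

The horizontal speed doesn't affect the fall. With v_y0 = 0, h = ½ g t².
t = √(2 × 0.765 / 9.8) = √0.1561 = 0.395 s.

0.395 s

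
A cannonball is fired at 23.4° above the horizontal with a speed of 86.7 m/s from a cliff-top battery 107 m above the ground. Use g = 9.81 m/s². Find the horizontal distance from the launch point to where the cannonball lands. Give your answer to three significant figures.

Components: v_x = 86.7 cos 23.4° = 79.57 m/s, v_y = 86.7 sin 23.4° = 34.43 m/s.
Vertical: 0 = 107 + 34.43 t − ½(9.81) t² ⇒ 4.905 t² − 34.43 t − 107 = 0.
t = [34.43 + √(1185 + 2099)] / 9.810 = 9.351 s.
Horizontal: R = v_x · t = 79.57 × 9.351 = 744 m.

744 m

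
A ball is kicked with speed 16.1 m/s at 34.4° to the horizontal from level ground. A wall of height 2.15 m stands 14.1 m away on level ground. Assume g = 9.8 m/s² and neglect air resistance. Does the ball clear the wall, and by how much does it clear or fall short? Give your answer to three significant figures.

Yes — it clears the wall by 1.98 m.

v_x = 16.1 cos 34.4° = 13.28 m/s; v_y0 = 16.1 sin 34.4° = 9.096 m/s.
Time to reach the wall: t = 14.1 / 13.28 = 1.062 s.
Height at that point: y = 9.096×1.062 − 4.900×1.062² = 4.134 m.
That is 4.134 − 2.15 = 1.98 m above the top of the wall, so the ball clears it.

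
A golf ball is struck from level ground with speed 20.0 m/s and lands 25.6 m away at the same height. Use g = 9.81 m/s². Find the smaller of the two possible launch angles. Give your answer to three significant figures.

Level-ground range: R = v₀² sin(2θ)/g ⇒ sin 2θ = R g / v₀² = 25.6×9.81/20.0² = 0.6278.
2θ = arcsin(0.6278) = 38.89° or 180° − 38.89° = 141.11°.
So θ = 19.4° or θ = 70.6°.

19.4°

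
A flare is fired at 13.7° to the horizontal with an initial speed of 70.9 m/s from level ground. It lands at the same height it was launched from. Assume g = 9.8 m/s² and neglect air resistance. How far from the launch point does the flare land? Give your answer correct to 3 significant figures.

236 m

Components: v_x = 70.9 cos 13.7° = 68.88 m/s, v_y = 70.9 sin 13.7° = 16.79 m/s.
Time of flight (same landing height): t = 2 v_y / g = 2 × 16.79 / 9.8 = 3.427 s.
Range: R = v_x · t = 68.88 × 3.427 = 236 m.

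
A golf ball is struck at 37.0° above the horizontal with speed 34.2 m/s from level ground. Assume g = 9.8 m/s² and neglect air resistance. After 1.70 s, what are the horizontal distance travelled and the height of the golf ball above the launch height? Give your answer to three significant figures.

x = 46.4 m, y = 20.8 m

v_x = 34.2 cos 37.0° = 27.31 m/s; v_y0 = 34.2 sin 37.0° = 20.58 m/s.
x = v_x t = 27.31 × 1.70 = 46.4 m.
y = v_y0 t − ½ g t² = 20.58×1.70 − 4.900×1.70² = 20.8 m.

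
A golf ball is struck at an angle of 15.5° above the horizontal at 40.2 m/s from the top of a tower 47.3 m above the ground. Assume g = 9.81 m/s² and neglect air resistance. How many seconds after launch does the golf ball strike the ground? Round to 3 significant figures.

Vertical component: v_y = 40.2 sin 15.5° = 10.74 m/s.
Taking up as positive with launch at y = 47.3 m, landing at y = 0: 0 = 47.3 + 10.74 t − ½(9.81) t².
Solving 4.905 t² − 10.74 t − 47.3 = 0 gives t = [10.74 + √(10.74² + 4·4.905·47.3)] / 9.810 = 4.39 s.

4.39 s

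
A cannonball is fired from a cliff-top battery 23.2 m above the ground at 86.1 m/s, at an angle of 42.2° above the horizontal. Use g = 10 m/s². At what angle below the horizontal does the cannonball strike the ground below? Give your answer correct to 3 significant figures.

v_x = 86.1 cos 42.2° = 63.78 m/s.
At impact |v_y| = √(v_y0² + 2 g h) = √(57.84² + 2×10×23.2) = 61.72 m/s.
Angle below horizontal = arctan(|v_y| / v_x) = arctan(61.72 / 63.78) = 44.1°.

44.1°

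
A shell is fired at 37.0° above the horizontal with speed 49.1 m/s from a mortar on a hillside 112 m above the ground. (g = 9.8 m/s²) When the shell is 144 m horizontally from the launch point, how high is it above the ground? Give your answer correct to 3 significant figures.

v_x = 49.1 cos 37.0° = 39.21 m/s, v_y0 = 49.1 sin 37.0° = 29.55 m/s.
Time to reach x = 144 m: t = x / v_x = 144 / 39.21 = 3.673 s.
y = 112 + v_y0 t − ½ g t² = 112 + 29.55×3.673 − 4.900×3.673² = 154 m.

154 m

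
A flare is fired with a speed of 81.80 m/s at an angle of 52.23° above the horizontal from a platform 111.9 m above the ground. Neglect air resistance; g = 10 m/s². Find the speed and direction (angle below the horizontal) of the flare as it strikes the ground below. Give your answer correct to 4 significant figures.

v_x = 81.80 cos 52.23° = 50.102 m/s (constant).
|v_y| at impact = √((64.661)² + 2×10×111.9) = 80.119 m/s.
Speed = √(50.102² + 80.119²) = 94.49 m/s; angle = arctan(80.119/50.102) = 57.98° below horizontal.

94.49 m/s at 57.98° below the horizontal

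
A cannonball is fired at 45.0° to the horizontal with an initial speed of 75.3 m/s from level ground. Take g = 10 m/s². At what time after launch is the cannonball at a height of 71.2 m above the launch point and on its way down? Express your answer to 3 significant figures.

v_y0 = 75.3 sin 45.0° = 53.25 m/s.
Set y = v_y0 t − ½ g t² = 71.2: 5.000 t² − 53.25 t + 71.2 = 0.
t = [53.25 ± √(2836 − 1424)] / 10 = (53.25 ± 37.58) / 10, giving t = 1.57 s or t = 9.08 s.
On the way down corresponds to the larger root: t = 9.08 s.

9.08 s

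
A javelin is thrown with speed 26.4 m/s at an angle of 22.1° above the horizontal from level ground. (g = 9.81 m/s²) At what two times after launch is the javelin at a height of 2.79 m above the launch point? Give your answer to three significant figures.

0.337 s and 1.69 s

v_y0 = 26.4 sin 22.1° = 9.932 m/s.
Set y = v_y0 t − ½ g t² = 2.79: 4.905 t² − 9.932 t + 2.79 = 0.
t = [9.932 ± √(98.64 − 54.74)] / 9.81 = (9.932 ± 6.626) / 9.81, giving t = 0.337 s or t = 1.69 s.
So the javelin is at 2.79 m at t = 0.337 s (rising) and t = 1.69 s (falling).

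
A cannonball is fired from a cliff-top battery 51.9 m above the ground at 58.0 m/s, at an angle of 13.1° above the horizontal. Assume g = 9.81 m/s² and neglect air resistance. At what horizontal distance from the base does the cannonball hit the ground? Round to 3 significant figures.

Components: v_x = 58.0 cos 13.1° = 56.49 m/s, v_y = 58.0 sin 13.1° = 13.15 m/s.
Vertical: 0 = 51.9 + 13.15 t − ½(9.81) t² ⇒ 4.905 t² − 13.15 t − 51.9 = 0.
t = [13.15 + √(172.9 + 1018)] / 9.810 = 4.858 s.
Horizontal: R = v_x · t = 56.49 × 4.858 = 274 m.

274 m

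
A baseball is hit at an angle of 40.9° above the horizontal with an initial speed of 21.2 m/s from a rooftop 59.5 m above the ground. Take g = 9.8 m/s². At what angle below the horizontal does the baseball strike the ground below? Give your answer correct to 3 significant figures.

v_x = 21.2 cos 40.9° = 16.02 m/s.
At impact |v_y| = √(v_y0² + 2 g h) = √(13.88² + 2×9.8×59.5) = 36.86 m/s.
Angle below horizontal = arctan(|v_y| / v_x) = arctan(36.86 / 16.02) = 66.5°.

66.5°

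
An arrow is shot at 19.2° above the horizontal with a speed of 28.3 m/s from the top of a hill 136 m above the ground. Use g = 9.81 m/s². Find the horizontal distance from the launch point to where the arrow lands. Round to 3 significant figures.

Components: v_x = 28.3 cos 19.2° = 26.73 m/s, v_y = 28.3 sin 19.2° = 9.307 m/s.
Vertical: 0 = 136 + 9.307 t − ½(9.81) t² ⇒ 4.905 t² − 9.307 t − 136 = 0.
t = [9.307 + √(86.62 + 2668)] / 9.810 = 6.299 s.
Horizontal: R = v_x · t = 26.73 × 6.299 = 168 m.

168 m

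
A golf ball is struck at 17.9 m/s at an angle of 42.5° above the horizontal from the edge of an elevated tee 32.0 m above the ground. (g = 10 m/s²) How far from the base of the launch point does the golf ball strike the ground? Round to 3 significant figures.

Components: v_x = 17.9 cos 42.5° = 13.20 m/s, v_y = 17.9 sin 42.5° = 12.09 m/s.
Vertical: 0 = 32.0 + 12.09 t − ½(10) t² ⇒ 5.000 t² − 12.09 t − 32.0 = 0.
t = [12.09 + √(146.2 + 640.0)] / 10.00 = 4.013 s.
Horizontal: R = v_x · t = 13.20 × 4.013 = 53.0 m.

53.0 m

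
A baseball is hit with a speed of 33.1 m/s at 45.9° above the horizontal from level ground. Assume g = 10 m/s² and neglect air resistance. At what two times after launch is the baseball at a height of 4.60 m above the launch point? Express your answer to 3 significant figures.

v_y0 = 33.1 sin 45.9° = 23.77 m/s.
Set y = v_y0 t − ½ g t² = 4.60: 5.000 t² − 23.77 t + 4.60 = 0.
t = [23.77 ± √(565.0 − 92.00)] / 10 = (23.77 ± 21.75) / 10, giving t = 0.202 s or t = 4.55 s.
So the baseball is at 4.60 m at t = 0.202 s (rising) and t = 4.55 s (falling).

0.202 s and 4.55 s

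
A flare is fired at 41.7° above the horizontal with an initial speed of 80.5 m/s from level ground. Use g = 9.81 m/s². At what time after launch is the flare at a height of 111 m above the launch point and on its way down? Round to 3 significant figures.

v_y0 = 80.5 sin 41.7° = 53.55 m/s.
Set y = v_y0 t − ½ g t² = 111: 4.905 t² − 53.55 t + 111 = 0.
t = [53.55 ± √(2868 − 2178)] / 9.81 = (53.55 ± 26.27) / 9.81, giving t = 2.78 s or t = 8.14 s.
On the way down corresponds to the larger root: t = 8.14 s.

8.14 s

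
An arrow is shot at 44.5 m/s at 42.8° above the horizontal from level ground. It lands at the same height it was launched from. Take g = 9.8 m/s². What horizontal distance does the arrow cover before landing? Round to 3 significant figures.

201 m

Components: v_x = 44.5 cos 42.8° = 32.65 m/s, v_y = 44.5 sin 42.8° = 30.24 m/s.
Time of flight (same landing height): t = 2 v_y / g = 2 × 30.24 / 9.8 = 6.171 s.
Range: R = v_x · t = 32.65 × 6.171 = 201 m.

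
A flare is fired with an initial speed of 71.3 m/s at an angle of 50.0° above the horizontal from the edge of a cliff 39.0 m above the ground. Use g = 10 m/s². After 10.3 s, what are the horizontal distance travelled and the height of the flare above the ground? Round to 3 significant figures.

v_x = 71.3 cos 50.0° = 45.83 m/s; v_y0 = 71.3 sin 50.0° = 54.62 m/s.
x = v_x t = 45.83 × 10.3 = 472 m.
y = 39.0 + v_y0 t − ½ g t² = 71.1 m.

x = 472 m, y = 71.1 m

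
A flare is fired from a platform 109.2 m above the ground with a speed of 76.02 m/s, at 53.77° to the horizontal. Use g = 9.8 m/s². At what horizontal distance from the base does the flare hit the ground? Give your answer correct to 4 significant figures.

633.3 m

Components: v_x = 76.02 cos 53.77° = 44.930 m/s, v_y = 76.02 sin 53.77° = 61.322 m/s.
Vertical: 0 = 109.2 + 61.322 t − ½(9.8) t² ⇒ 4.900 t² − 61.322 t − 109.2 = 0.
t = [61.322 + √(3760.4 + 2140.3)] / 9.800 = 14.096 s.
Horizontal: R = v_x · t = 44.930 × 14.096 = 633.3 m.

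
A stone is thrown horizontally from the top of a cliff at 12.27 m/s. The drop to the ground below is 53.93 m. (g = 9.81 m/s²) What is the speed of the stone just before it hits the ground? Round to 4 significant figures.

Fall time: t = √(2 × 53.93 / 9.81) = 3.3159 s.
At impact: v_x = 12.27 m/s (unchanged), v_y = g t = 9.81 × 3.3159 = 32.529 m/s.
Speed = √(v_x² + v_y²) = √(150.55 + 1058.1) = 34.77 m/s.

34.77 m/s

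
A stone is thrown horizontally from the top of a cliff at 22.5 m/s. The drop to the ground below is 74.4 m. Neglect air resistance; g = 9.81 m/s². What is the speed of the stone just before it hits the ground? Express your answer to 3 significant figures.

Fall time: t = √(2 × 74.4 / 9.81) = 3.895 s.
At impact: v_x = 22.5 m/s (unchanged), v_y = g t = 9.81 × 3.895 = 38.21 m/s.
Speed = √(v_x² + v_y²) = √(506.2 + 1460) = 44.3 m/s.

44.3 m/s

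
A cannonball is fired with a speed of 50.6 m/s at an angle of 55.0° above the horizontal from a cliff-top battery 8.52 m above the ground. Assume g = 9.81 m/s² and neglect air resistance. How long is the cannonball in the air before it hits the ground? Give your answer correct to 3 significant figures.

8.65 s

Vertical component: v_y = 50.6 sin 55.0° = 41.45 m/s.
Taking up as positive with launch at y = 8.52 m, landing at y = 0: 0 = 8.52 + 41.45 t − ½(9.81) t².
Solving 4.905 t² − 41.45 t − 8.52 = 0 gives t = [41.45 + √(41.45² + 4·4.905·8.52)] / 9.810 = 8.65 s.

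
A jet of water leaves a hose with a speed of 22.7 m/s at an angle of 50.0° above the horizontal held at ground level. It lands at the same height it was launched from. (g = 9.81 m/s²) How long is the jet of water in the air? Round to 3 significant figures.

Vertical component: v_y = 22.7 sin 50.0° = 17.39 m/s.
For a projectile landing at launch height, time of flight is t = 2 v_y / g = 2 × 17.39 / 9.81 = 3.55 s.

3.55 s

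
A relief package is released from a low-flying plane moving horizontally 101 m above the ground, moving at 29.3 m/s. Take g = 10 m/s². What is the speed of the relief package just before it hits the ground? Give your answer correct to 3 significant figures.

53.7 m/s

Fall time: t = √(2 × 101 / 10) = 4.494 s.
At impact: v_x = 29.3 m/s (unchanged), v_y = g t = 10 × 4.494 = 44.94 m/s.
Speed = √(v_x² + v_y²) = √(858.5 + 2020) = 53.7 m/s.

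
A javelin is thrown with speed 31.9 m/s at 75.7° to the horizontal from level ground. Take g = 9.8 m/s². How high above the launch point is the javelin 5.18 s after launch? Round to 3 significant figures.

28.6 m

v_y0 = 31.9 sin 75.7° = 30.91 m/s.
y(t) = v_y0 t − ½ g t² = 30.91×5.18 − 4.900×5.18² = 28.6 m.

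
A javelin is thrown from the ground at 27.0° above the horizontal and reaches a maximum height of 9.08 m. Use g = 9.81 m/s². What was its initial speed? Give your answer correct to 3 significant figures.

29.4 m/s

At maximum height v_y = 0, so (v₀ sin θ)² = 2 g H.
v₀ sin 27.0° = √(2 × 9.81 × 9.08) = 13.35 m/s.
v₀ = 13.35 / sin 27.0° = 13.35 / 0.4540 = 29.4 m/s.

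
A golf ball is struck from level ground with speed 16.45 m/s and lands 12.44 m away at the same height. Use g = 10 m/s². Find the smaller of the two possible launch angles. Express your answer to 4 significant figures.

Level-ground range: R = v₀² sin(2θ)/g ⇒ sin 2θ = R g / v₀² = 12.44×10/16.45² = 0.4597.
2θ = arcsin(0.4597) = 27.368° or 180° − 27.368° = 152.632°.
So θ = 13.68° or θ = 76.32°.

13.68°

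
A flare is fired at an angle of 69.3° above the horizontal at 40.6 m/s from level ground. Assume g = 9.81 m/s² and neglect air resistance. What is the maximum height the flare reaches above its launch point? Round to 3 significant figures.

Vertical component of launch velocity: v_y = 40.6 sin 69.3° = 37.98 m/s.
At the highest point the vertical velocity is zero, so v_y² = 2 g h_max.
h_max = (37.98)² / (2 × 9.81) = 1442 / 19.62 = 73.5 m.

73.5 m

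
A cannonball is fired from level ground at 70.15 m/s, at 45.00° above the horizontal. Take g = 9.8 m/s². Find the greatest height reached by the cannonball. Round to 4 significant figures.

125.5 m

Vertical component of launch velocity: v_y = 70.15 sin 45.00° = 49.604 m/s.
At the highest point the vertical velocity is zero, so v_y² = 2 g h_max.
h_max = (49.604)² / (2 × 9.8) = 2460.6 / 19.60 = 125.5 m.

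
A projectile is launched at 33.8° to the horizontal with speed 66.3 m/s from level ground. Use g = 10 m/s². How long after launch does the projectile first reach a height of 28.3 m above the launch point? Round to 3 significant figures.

0.870 s

v_y0 = 66.3 sin 33.8° = 36.88 m/s.
Set y = v_y0 t − ½ g t² = 28.3: 5.000 t² − 36.88 t + 28.3 = 0.
t = [36.88 ± √(1360 − 566.0)] / 10 = (36.88 ± 28.18) / 10, giving t = 0.870 s or t = 6.51 s.
The projectile is on the way up at the first time, so t = 0.870 s.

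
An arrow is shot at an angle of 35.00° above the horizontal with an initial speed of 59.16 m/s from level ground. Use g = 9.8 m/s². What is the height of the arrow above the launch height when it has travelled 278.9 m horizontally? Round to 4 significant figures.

32.99 m

v_x = 59.16 cos 35.00° = 48.461 m/s, v_y0 = 59.16 sin 35.00° = 33.933 m/s.
Time to reach x = 278.9 m: t = x / v_x = 278.9 / 48.461 = 5.7551 s.
y = v_y0 t − ½ g t² = 33.933×5.7551 − 4.900×5.7551² = 32.99 m.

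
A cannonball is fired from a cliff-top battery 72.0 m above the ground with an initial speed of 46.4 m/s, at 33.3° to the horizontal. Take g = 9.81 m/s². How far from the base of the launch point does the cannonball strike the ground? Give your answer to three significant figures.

Components: v_x = 46.4 cos 33.3° = 38.78 m/s, v_y = 46.4 sin 33.3° = 25.47 m/s.
Vertical: 0 = 72.0 + 25.47 t − ½(9.81) t² ⇒ 4.905 t² − 25.47 t − 72.0 = 0.
t = [25.47 + √(648.7 + 1413)] / 9.810 = 7.225 s.
Horizontal: R = v_x · t = 38.78 × 7.225 = 280 m.

280 m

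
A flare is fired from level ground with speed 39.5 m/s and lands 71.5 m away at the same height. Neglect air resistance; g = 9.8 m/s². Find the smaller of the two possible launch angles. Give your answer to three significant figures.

Level-ground range: R = v₀² sin(2θ)/g ⇒ sin 2θ = R g / v₀² = 71.5×9.8/39.5² = 0.4491.
2θ = arcsin(0.4491) = 26.69° or 180° − 26.69° = 153.31°.
So θ = 13.3° or θ = 76.7°.

13.3°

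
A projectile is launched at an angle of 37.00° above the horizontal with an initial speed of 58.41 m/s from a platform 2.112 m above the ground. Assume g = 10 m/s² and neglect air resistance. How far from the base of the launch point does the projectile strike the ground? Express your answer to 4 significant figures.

330.7 m

Components: v_x = 58.41 cos 37.00° = 46.648 m/s, v_y = 58.41 sin 37.00° = 35.152 m/s.
Vertical: 0 = 2.112 + 35.152 t − ½(10) t² ⇒ 5.000 t² − 35.152 t − 2.112 = 0.
t = [35.152 + √(1235.7 + 42.240)] / 10.00 = 7.0900 s.
Horizontal: R = v_x · t = 46.648 × 7.0900 = 330.7 m.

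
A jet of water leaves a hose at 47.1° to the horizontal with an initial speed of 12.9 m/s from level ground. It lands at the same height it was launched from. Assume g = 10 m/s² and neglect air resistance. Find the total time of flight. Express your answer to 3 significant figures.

1.89 s

Vertical component: v_y = 12.9 sin 47.1° = 9.450 m/s.
For a projectile landing at launch height, time of flight is t = 2 v_y / g = 2 × 9.450 / 10 = 1.89 s.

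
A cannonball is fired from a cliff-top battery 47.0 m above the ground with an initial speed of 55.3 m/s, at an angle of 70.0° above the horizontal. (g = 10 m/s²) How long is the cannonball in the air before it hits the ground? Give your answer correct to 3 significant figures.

Vertical component: v_y = 55.3 sin 70.0° = 51.97 m/s.
Taking up as positive with launch at y = 47.0 m, landing at y = 0: 0 = 47.0 + 51.97 t − ½(10) t².
Solving 5.000 t² − 51.97 t − 47.0 = 0 gives t = [51.97 + √(51.97² + 4·5.000·47.0)] / 10.00 = 11.2 s.

11.2 s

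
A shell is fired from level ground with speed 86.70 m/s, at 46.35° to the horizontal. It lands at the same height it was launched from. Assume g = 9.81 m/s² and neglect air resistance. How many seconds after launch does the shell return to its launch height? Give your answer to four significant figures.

12.79 s

Vertical component: v_y = 86.70 sin 46.35° = 62.733 m/s.
For a projectile landing at launch height, time of flight is t = 2 v_y / g = 2 × 62.733 / 9.81 = 12.79 s.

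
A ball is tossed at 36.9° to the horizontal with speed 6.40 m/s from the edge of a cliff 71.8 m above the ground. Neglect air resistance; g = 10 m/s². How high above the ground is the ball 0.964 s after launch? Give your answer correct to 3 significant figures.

70.9 m

v_y0 = 6.40 sin 36.9° = 3.843 m/s.
y(t) = 71.8 + v_y0 t − ½ g t² = 71.8 + 3.843×0.964 − ½×10×0.964² = 70.9 m.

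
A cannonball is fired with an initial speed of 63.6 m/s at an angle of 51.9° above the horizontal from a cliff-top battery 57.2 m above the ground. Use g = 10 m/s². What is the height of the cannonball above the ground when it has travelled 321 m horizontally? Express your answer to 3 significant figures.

132 m

v_x = 63.6 cos 51.9° = 39.24 m/s, v_y0 = 63.6 sin 51.9° = 50.05 m/s.
Time to reach x = 321 m: t = x / v_x = 321 / 39.24 = 8.180 s.
y = 57.2 + v_y0 t − ½ g t² = 57.2 + 50.05×8.180 − 5.000×8.180² = 132 m.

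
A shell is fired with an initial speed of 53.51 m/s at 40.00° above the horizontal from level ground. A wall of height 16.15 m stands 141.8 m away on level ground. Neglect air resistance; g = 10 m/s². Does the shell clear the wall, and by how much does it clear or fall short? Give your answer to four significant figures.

Yes — it clears the wall by 43.00 m.

v_x = 53.51 cos 40.00° = 40.991 m/s; v_y0 = 53.51 sin 40.00° = 34.396 m/s.
Time to reach the wall: t = 141.8 / 40.991 = 3.4593 s.
Height at that point: y = 34.396×3.4593 − 5.000×3.4593² = 59.152 m.
That is 59.152 − 16.15 = 43.00 m above the top of the wall, so the shell clears it.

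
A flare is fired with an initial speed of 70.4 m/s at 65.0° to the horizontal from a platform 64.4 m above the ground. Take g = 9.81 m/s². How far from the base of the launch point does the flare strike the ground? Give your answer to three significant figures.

Components: v_x = 70.4 cos 65.0° = 29.75 m/s, v_y = 70.4 sin 65.0° = 63.80 m/s.
Vertical: 0 = 64.4 + 63.80 t − ½(9.81) t² ⇒ 4.905 t² − 63.80 t − 64.4 = 0.
t = [63.80 + √(4070 + 1264)] / 9.810 = 13.95 s.
Horizontal: R = v_x · t = 29.75 × 13.95 = 415 m.

415 m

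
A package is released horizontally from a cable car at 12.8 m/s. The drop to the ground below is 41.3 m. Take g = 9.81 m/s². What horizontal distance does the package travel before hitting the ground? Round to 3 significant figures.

37.1 m

Initial vertical velocity is zero, so the fall time comes from h = ½ g t²: t = √(2 × 41.3 / 9.81) = 2.902 s.
Horizontal motion is uniform at 12.8 m/s, so x = 12.8 × 2.902 = 37.1 m.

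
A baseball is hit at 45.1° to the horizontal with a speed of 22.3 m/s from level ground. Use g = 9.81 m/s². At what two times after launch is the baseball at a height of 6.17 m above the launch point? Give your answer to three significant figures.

0.455 s and 2.77 s

v_y0 = 22.3 sin 45.1° = 15.80 m/s.
Set y = v_y0 t − ½ g t² = 6.17: 4.905 t² − 15.80 t + 6.17 = 0.
t = [15.80 ± √(249.6 − 121.1)] / 9.81 = (15.80 ± 11.34) / 9.81, giving t = 0.455 s or t = 2.77 s.
So the baseball is at 6.17 m at t = 0.455 s (rising) and t = 2.77 s (falling).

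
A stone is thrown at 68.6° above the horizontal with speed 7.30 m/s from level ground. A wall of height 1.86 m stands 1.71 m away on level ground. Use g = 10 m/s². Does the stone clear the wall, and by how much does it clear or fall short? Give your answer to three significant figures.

Yes — it clears the wall by 0.443 m.

v_x = 7.30 cos 68.6° = 2.664 m/s; v_y0 = 7.30 sin 68.6° = 6.797 m/s.
Time to reach the wall: t = 1.71 / 2.664 = 0.6419 s.
Height at that point: y = 6.797×0.6419 − 5.000×0.6419² = 2.303 m.
That is 2.303 − 1.86 = 0.443 m above the top of the wall, so the stone clears it.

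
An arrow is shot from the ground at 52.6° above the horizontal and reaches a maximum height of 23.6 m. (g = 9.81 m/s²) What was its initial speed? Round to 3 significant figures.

At maximum height v_y = 0, so (v₀ sin θ)² = 2 g H.
v₀ sin 52.6° = √(2 × 9.81 × 23.6) = 21.52 m/s.
v₀ = 21.52 / sin 52.6° = 21.52 / 0.7944 = 27.1 m/s.

27.1 m/s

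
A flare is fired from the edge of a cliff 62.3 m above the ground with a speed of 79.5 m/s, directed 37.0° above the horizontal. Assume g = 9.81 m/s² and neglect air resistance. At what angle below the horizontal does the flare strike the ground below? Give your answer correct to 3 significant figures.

43.0°

v_x = 79.5 cos 37.0° = 63.49 m/s.
At impact |v_y| = √(v_y0² + 2 g h) = √(47.84² + 2×9.81×62.3) = 59.25 m/s.
Angle below horizontal = arctan(|v_y| / v_x) = arctan(59.25 / 63.49) = 43.0°.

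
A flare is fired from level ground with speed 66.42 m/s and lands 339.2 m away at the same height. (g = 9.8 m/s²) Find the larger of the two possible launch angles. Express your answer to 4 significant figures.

65.55°

Level-ground range: R = v₀² sin(2θ)/g ⇒ sin 2θ = R g / v₀² = 339.2×9.8/66.42² = 0.7535.
2θ = arcsin(0.7535) = 48.894° or 180° − 48.894° = 131.106°.
So θ = 24.45° or θ = 65.55°.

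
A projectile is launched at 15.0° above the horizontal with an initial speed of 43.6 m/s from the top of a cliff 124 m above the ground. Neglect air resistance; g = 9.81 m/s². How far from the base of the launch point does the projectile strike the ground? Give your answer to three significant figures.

266 m

Components: v_x = 43.6 cos 15.0° = 42.11 m/s, v_y = 43.6 sin 15.0° = 11.28 m/s.
Vertical: 0 = 124 + 11.28 t − ½(9.81) t² ⇒ 4.905 t² − 11.28 t − 124 = 0.
t = [11.28 + √(127.2 + 2433)] / 9.810 = 6.308 s.
Horizontal: R = v_x · t = 42.11 × 6.308 = 266 m.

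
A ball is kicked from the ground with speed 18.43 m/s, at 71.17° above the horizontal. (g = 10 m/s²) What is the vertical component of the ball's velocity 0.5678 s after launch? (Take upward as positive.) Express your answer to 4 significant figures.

Initial vertical component: v_y0 = 18.43 sin 71.17° = 17.444 m/s.
v_y(t) = v_y0 − g t = 17.444 − 10 × 0.5678 = 11.77 m/s.

11.77 m/s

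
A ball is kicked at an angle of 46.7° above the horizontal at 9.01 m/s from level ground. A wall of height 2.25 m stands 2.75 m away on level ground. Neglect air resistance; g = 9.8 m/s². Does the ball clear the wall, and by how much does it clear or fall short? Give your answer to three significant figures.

No — it falls 0.302 m short of clearing the wall.

v_x = 9.01 cos 46.7° = 6.179 m/s; v_y0 = 9.01 sin 46.7° = 6.557 m/s.
Time to reach the wall: t = 2.75 / 6.179 = 0.4451 s.
Height at that point: y = 6.557×0.4451 − 4.900×0.4451² = 1.948 m.
That is 2.25 − 1.948 = 0.302 m below the top of the wall, so the ball does not clear it.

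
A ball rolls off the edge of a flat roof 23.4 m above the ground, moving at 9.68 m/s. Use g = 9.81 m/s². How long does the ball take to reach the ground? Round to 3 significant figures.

The horizontal speed doesn't affect the fall. With v_y0 = 0, h = ½ g t².
t = √(2 × 23.4 / 9.81) = √4.771 = 2.18 s.

2.18 s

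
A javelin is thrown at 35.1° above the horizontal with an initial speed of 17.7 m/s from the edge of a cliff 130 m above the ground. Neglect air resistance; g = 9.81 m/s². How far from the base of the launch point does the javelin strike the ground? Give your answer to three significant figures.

Components: v_x = 17.7 cos 35.1° = 14.48 m/s, v_y = 17.7 sin 35.1° = 10.18 m/s.
Vertical: 0 = 130 + 10.18 t − ½(9.81) t² ⇒ 4.905 t² − 10.18 t − 130 = 0.
t = [10.18 + √(103.6 + 2551)] / 9.810 = 6.290 s.
Horizontal: R = v_x · t = 14.48 × 6.290 = 91.1 m.

91.1 m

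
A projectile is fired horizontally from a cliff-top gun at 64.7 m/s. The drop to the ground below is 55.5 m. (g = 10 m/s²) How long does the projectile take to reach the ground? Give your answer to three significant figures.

3.33 s

The horizontal speed doesn't affect the fall. With v_y0 = 0, h = ½ g t².
t = √(2 × 55.5 / 10) = √11.10 = 3.33 s.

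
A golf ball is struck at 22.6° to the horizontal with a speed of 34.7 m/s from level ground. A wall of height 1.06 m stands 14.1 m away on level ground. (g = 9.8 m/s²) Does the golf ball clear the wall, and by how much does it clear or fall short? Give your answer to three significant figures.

Yes — it clears the wall by 3.86 m.

v_x = 34.7 cos 22.6° = 32.04 m/s; v_y0 = 34.7 sin 22.6° = 13.34 m/s.
Time to reach the wall: t = 14.1 / 32.04 = 0.4401 s.
Height at that point: y = 13.34×0.4401 − 4.900×0.4401² = 4.922 m.
That is 4.922 − 1.06 = 3.86 m above the top of the wall, so the golf ball clears it.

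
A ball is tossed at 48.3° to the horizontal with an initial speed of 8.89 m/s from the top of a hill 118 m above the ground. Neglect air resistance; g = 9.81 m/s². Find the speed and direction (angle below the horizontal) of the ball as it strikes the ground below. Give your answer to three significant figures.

v_x = 8.89 cos 48.3° = 5.914 m/s (constant).
|v_y| at impact = √((6.638)² + 2×9.81×118) = 48.57 m/s.
Speed = √(5.914² + 48.57²) = 48.9 m/s; angle = arctan(48.57/5.914) = 83.1° below horizontal.

48.9 m/s at 83.1° below the horizontal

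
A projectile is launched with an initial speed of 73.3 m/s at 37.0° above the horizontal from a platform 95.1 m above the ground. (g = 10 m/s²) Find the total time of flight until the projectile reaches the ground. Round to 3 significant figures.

Vertical component: v_y = 73.3 sin 37.0° = 44.11 m/s.
Taking up as positive with launch at y = 95.1 m, landing at y = 0: 0 = 95.1 + 44.11 t − ½(10) t².
Solving 5.000 t² − 44.11 t − 95.1 = 0 gives t = [44.11 + √(44.11² + 4·5.000·95.1)] / 10.00 = 10.6 s.

10.6 s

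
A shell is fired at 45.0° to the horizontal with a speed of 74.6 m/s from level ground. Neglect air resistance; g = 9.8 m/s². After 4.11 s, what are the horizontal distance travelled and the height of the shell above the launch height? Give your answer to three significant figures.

v_x = 74.6 cos 45.0° = 52.75 m/s; v_y0 = 74.6 sin 45.0° = 52.75 m/s.
x = v_x t = 52.75 × 4.11 = 217 m.
y = v_y0 t − ½ g t² = 52.75×4.11 − 4.900×4.11² = 134 m.

x = 217 m, y = 134 m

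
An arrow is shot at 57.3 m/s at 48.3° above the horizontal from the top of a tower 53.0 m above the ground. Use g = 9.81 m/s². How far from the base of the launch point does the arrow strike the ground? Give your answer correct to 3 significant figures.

374 m

Components: v_x = 57.3 cos 48.3° = 38.12 m/s, v_y = 57.3 sin 48.3° = 42.78 m/s.
Vertical: 0 = 53.0 + 42.78 t − ½(9.81) t² ⇒ 4.905 t² − 42.78 t − 53.0 = 0.
t = [42.78 + √(1830 + 1040)] / 9.810 = 9.822 s.
Horizontal: R = v_x · t = 38.12 × 9.822 = 374 m.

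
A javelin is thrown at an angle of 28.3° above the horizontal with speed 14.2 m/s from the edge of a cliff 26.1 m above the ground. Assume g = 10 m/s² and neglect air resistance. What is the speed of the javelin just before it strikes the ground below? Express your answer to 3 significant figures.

v_x = 14.2 cos 28.3° = 12.50 m/s is unchanged throughout.
For the vertical component, v_y² = v_y0² + 2 g h = (6.732)² + 2×10×26.1 = 567.3, so |v_y| = 23.82 m/s.
Impact speed = √(v_x² + v_y²) = √(156.2 + 567.3) = 26.9 m/s.

26.9 m/s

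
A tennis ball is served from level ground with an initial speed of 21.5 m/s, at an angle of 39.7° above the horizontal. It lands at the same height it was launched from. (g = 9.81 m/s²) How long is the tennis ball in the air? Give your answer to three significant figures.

Vertical component: v_y = 21.5 sin 39.7° = 13.73 m/s.
For a projectile landing at launch height, time of flight is t = 2 v_y / g = 2 × 13.73 / 9.81 = 2.80 s.

2.80 s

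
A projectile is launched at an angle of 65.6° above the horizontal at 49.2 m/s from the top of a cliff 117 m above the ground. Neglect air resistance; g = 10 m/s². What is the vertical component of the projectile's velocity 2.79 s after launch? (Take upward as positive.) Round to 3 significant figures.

Initial vertical component: v_y0 = 49.2 sin 65.6° = 44.81 m/s.
v_y(t) = v_y0 − g t = 44.81 − 10 × 2.79 = 16.9 m/s.

16.9 m/s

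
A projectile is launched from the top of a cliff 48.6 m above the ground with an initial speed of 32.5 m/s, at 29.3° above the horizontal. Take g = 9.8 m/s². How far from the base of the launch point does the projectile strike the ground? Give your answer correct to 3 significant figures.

Components: v_x = 32.5 cos 29.3° = 28.34 m/s, v_y = 32.5 sin 29.3° = 15.90 m/s.
Vertical: 0 = 48.6 + 15.90 t − ½(9.8) t² ⇒ 4.900 t² − 15.90 t − 48.6 = 0.
t = [15.90 + √(252.8 + 952.6)] / 9.800 = 5.165 s.
Horizontal: R = v_x · t = 28.34 × 5.165 = 146 m.

146 m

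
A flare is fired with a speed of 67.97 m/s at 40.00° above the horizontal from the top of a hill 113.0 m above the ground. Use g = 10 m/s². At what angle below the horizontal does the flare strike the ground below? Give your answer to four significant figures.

51.12°

v_x = 67.97 cos 40.00° = 52.068 m/s.
At impact |v_y| = √(v_y0² + 2 g h) = √(43.690² + 2×10×113.0) = 64.566 m/s.
Angle below horizontal = arctan(|v_y| / v_x) = arctan(64.566 / 52.068) = 51.12°.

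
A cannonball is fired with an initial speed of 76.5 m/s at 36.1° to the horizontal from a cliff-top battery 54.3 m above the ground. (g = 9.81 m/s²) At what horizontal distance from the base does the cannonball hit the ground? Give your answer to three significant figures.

Components: v_x = 76.5 cos 36.1° = 61.81 m/s, v_y = 76.5 sin 36.1° = 45.07 m/s.
Vertical: 0 = 54.3 + 45.07 t − ½(9.81) t² ⇒ 4.905 t² − 45.07 t − 54.3 = 0.
t = [45.07 + √(2031 + 1065)] / 9.810 = 10.27 s.
Horizontal: R = v_x · t = 61.81 × 10.27 = 635 m.

635 m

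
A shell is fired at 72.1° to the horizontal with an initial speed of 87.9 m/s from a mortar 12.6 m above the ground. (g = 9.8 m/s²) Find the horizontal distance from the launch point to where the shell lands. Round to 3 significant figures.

Components: v_x = 87.9 cos 72.1° = 27.02 m/s, v_y = 87.9 sin 72.1° = 83.65 m/s.
Vertical: 0 = 12.6 + 83.65 t − ½(9.8) t² ⇒ 4.900 t² − 83.65 t − 12.6 = 0.
t = [83.65 + √(6997 + 247.0)] / 9.800 = 17.22 s.
Horizontal: R = v_x · t = 27.02 × 17.22 = 465 m.

465 m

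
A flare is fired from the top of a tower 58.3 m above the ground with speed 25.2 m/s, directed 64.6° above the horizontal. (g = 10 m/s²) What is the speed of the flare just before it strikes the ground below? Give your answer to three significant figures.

42.4 m/s

v_x = 25.2 cos 64.6° = 10.81 m/s is unchanged throughout.
For the vertical component, v_y² = v_y0² + 2 g h = (22.76)² + 2×10×58.3 = 1684, so |v_y| = 41.04 m/s.
Impact speed = √(v_x² + v_y²) = √(116.9 + 1684) = 42.4 m/s.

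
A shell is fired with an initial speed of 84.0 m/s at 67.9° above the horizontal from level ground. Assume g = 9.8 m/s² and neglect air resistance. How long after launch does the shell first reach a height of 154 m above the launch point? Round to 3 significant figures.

v_y0 = 84.0 sin 67.9° = 77.83 m/s.
Set y = v_y0 t − ½ g t² = 154: 4.900 t² − 77.83 t + 154 = 0.
t = [77.83 ± √(6058 − 3018)] / 9.8 = (77.83 ± 55.14) / 9.8, giving t = 2.32 s or t = 13.6 s.
The shell is on the way up at the first time, so t = 2.32 s.

2.32 s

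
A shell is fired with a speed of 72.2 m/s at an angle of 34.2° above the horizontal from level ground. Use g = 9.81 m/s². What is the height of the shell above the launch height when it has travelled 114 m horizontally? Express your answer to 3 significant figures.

59.6 m

v_x = 72.2 cos 34.2° = 59.72 m/s, v_y0 = 72.2 sin 34.2° = 40.58 m/s.
Time to reach x = 114 m: t = x / v_x = 114 / 59.72 = 1.909 s.
y = v_y0 t − ½ g t² = 40.58×1.909 − 4.905×1.909² = 59.6 m.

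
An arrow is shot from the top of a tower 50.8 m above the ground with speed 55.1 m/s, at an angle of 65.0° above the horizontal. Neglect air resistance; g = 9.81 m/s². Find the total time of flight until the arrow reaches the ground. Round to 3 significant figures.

Vertical component: v_y = 55.1 sin 65.0° = 49.94 m/s.
Taking up as positive with launch at y = 50.8 m, landing at y = 0: 0 = 50.8 + 49.94 t − ½(9.81) t².
Solving 4.905 t² − 49.94 t − 50.8 = 0 gives t = [49.94 + √(49.94² + 4·4.905·50.8)] / 9.810 = 11.1 s.

11.1 s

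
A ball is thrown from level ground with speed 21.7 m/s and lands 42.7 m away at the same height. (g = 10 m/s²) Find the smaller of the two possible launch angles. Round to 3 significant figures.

32.5°

Level-ground range: R = v₀² sin(2θ)/g ⇒ sin 2θ = R g / v₀² = 42.7×10/21.7² = 0.9068.
2θ = arcsin(0.9068) = 65.07° or 180° − 65.07° = 114.93°.
So θ = 32.5° or θ = 57.5°.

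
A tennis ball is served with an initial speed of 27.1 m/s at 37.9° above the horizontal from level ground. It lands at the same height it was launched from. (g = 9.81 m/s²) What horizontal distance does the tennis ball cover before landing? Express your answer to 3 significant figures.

Components: v_x = 27.1 cos 37.9° = 21.38 m/s, v_y = 27.1 sin 37.9° = 16.65 m/s.
Time of flight (same landing height): t = 2 v_y / g = 2 × 16.65 / 9.81 = 3.394 s.
Range: R = v_x · t = 21.38 × 3.394 = 72.6 m.

72.6 m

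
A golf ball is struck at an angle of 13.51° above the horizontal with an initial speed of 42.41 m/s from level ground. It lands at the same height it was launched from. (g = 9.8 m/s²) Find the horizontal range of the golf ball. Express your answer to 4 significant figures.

For level ground, R = v₀² sin(2θ) / g.
sin(2 × 13.51°) = sin 27.020° = 0.4543.
R = (42.41)² × 0.4543 / 9.8 = 83.38 m.

83.38 m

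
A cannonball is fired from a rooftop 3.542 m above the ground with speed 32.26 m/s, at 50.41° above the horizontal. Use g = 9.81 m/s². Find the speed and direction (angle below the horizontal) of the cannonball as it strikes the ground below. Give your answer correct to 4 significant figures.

v_x = 32.26 cos 50.41° = 20.559 m/s (constant).
|v_y| at impact = √((24.860)² + 2×9.81×3.542) = 26.220 m/s.
Speed = √(20.559² + 26.220²) = 33.32 m/s; angle = arctan(26.220/20.559) = 51.90° below horizontal.

33.32 m/s at 51.90° below the horizontal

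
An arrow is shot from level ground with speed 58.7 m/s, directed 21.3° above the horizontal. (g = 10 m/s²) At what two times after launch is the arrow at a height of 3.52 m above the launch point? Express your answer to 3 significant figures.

0.172 s and 4.09 s

v_y0 = 58.7 sin 21.3° = 21.32 m/s.
Set y = v_y0 t − ½ g t² = 3.52: 5.000 t² − 21.32 t + 3.52 = 0.
t = [21.32 ± √(454.5 − 70.40)] / 10 = (21.32 ± 19.60) / 10, giving t = 0.172 s or t = 4.09 s.
So the arrow is at 3.52 m at t = 0.172 s (rising) and t = 4.09 s (falling).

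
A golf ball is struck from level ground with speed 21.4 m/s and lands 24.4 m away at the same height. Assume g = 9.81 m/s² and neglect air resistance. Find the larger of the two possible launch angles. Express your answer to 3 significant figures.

Level-ground range: R = v₀² sin(2θ)/g ⇒ sin 2θ = R g / v₀² = 24.4×9.81/21.4² = 0.5227.
2θ = arcsin(0.5227) = 31.51° or 180° − 31.51° = 148.49°.
So θ = 15.8° or θ = 74.2°.

74.2°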